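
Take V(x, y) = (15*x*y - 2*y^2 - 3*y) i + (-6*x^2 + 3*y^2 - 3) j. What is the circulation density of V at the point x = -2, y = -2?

∂V₂/∂x = -12*x
∂V₁/∂y = 15*x - 4*y - 3
Scalar curl = -27*x + 4*y + 3
At (-2, -2): 49.

49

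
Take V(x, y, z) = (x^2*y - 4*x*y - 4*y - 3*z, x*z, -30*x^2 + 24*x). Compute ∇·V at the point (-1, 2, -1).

∂V₁/∂x = 2*x*y - 4*y
∂V₂/∂y = 0
∂V₃/∂z = 0
∇·V = 2*x*y - 4*y
At (-1, 2, -1): -12.

-12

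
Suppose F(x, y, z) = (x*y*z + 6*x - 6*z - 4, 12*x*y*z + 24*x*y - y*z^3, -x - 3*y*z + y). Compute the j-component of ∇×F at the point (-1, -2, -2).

-3

(∇×F)_2 = ∂F₁/∂z − ∂F₃/∂x
= x*y - 6 − (-1)
= x*y - 5
At (-1, -2, -2): -3.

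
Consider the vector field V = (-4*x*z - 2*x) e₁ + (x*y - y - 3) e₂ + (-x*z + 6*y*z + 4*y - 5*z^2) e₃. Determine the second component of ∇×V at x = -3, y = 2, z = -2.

(∇×V)_2 = ∂V₁/∂z − ∂V₃/∂x
= -4*x − (-z)
= -4*x + z
At (-3, 2, -2): 10.

10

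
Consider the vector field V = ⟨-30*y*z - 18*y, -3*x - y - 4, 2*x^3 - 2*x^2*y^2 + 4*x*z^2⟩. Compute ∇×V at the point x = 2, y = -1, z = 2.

(∇×V)₁ = ∂V₃/∂y − ∂V₂/∂z = -4*x^2*y
(∇×V)₂ = ∂V₁/∂z − ∂V₃/∂x = -6*x^2 + 4*x*y^2 - 30*y - 4*z^2
(∇×V)₃ = ∂V₂/∂x − ∂V₁/∂y = 30*z + 15
∇×V = (-4*x^2*y, -6*x^2 + 4*x*y^2 - 30*y - 4*z^2, 30*z + 15)
At (2, -1, 2): (16, -2, 75).

(16, -2, 75)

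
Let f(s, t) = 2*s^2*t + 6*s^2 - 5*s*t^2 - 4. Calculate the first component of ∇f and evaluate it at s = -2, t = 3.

(∇f)_1 = ∂f/∂s = 4*s*t + 12*s - 5*t^2
At (-2, 3): -93.

-93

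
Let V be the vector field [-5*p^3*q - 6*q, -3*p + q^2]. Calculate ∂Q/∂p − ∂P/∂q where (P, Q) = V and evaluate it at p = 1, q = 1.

∂V₂/∂p = -3
∂V₁/∂q = -5*p^3 - 6
Scalar curl = 5*p^3 + 3
At (1, 1): 8.

8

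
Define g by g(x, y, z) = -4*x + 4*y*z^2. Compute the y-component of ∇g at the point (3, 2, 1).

4

(∇g)_2 = ∂g/∂y = 4*z^2
At (3, 2, 1): 4.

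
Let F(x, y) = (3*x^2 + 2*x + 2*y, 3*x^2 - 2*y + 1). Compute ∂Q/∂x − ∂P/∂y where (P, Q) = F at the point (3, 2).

16

∂F₂/∂x = 6*x
∂F₁/∂y = 2
Scalar curl = 6*x - 2
At (3, 2): 16.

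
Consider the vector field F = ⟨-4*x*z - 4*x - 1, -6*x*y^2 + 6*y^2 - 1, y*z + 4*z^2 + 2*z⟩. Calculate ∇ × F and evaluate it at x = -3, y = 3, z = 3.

(∇×F)₁ = ∂F₃/∂y − ∂F₂/∂z = z
(∇×F)₂ = ∂F₁/∂z − ∂F₃/∂x = -4*x
(∇×F)₃ = ∂F₂/∂x − ∂F₁/∂y = -6*y^2
∇×F = (z, -4*x, -6*y^2)
At (-3, 3, 3): (3, 12, -54).

(3, 12, -54)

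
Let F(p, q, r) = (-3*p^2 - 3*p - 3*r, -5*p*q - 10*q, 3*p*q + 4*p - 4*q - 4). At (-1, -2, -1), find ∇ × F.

(-7, -1, 10)

(∇×F)₁ = ∂F₃/∂q − ∂F₂/∂r = 3*p - 4
(∇×F)₂ = ∂F₁/∂r − ∂F₃/∂p = -3*q - 7
(∇×F)₃ = ∂F₂/∂p − ∂F₁/∂q = -5*q
∇×F = (3*p - 4, -3*q - 7, -5*q)
At (-1, -2, -1): (-7, -1, 10).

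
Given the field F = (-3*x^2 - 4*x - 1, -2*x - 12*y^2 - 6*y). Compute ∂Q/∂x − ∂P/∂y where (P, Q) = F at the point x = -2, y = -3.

∂F₂/∂x = -2
∂F₁/∂y = 0
Scalar curl = -2
At (-2, -3): -2.

-2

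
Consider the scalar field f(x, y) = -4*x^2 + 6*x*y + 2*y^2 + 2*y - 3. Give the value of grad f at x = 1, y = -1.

∂f/∂x = -8*x + 6*y
∂f/∂y = 6*x + 4*y + 2
∇f = (-8*x + 6*y, 6*x + 4*y + 2)
At (1, -1): (-14, 4).

(-14, 4)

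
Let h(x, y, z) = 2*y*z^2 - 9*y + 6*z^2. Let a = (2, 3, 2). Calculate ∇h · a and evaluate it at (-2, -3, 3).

27

∂h/∂x = 0
∂h/∂y = 2*z^2 - 9
∂h/∂z = 4*y*z + 12*z
∇h at (-2, -3, 3) = (0, 9, 0)
∇h · a = (0)(2) + (9)(3) + (0)(2) = 27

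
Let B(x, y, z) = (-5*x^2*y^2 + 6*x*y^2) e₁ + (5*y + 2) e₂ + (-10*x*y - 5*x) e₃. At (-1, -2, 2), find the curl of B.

(∇×B)₁ = ∂B₃/∂y − ∂B₂/∂z = -10*x
(∇×B)₂ = ∂B₁/∂z − ∂B₃/∂x = 10*y + 5
(∇×B)₃ = ∂B₂/∂x − ∂B₁/∂y = 10*x^2*y - 12*x*y
∇×B = (-10*x, 10*y + 5, 10*x^2*y - 12*x*y)
At (-1, -2, 2): (10, -15, -44).

(10, -15, -44)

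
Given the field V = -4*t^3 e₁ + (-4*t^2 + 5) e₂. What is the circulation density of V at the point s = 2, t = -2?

∂V₂/∂s = 0
∂V₁/∂t = -12*t^2
Scalar curl = 12*t^2
At (2, -2): 48.

48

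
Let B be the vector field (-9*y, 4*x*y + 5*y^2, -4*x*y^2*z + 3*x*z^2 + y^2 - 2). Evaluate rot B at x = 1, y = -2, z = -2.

(∇×B)₁ = ∂B₃/∂y − ∂B₂/∂z = -8*x*y*z + 2*y
(∇×B)₂ = ∂B₁/∂z − ∂B₃/∂x = 4*y^2*z - 3*z^2
(∇×B)₃ = ∂B₂/∂x − ∂B₁/∂y = 4*y + 9
∇×B = (-8*x*y*z + 2*y, 4*y^2*z - 3*z^2, 4*y + 9)
At (1, -2, -2): (-36, -44, 1).

(-36, -44, 1)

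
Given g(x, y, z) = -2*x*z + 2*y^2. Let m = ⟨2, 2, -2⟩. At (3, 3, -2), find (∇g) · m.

∂g/∂x = -2*z
∂g/∂y = 4*y
∂g/∂z = -2*x
∇g at (3, 3, -2) = (4, 12, -6)
∇g · m = (4)(2) + (12)(2) + (-6)(-2) = 44

44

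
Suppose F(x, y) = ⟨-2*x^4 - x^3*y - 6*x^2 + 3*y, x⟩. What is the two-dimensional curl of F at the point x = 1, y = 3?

-1

∂F₂/∂x = 1
∂F₁/∂y = -x^3 + 3
Scalar curl = x^3 - 2
At (1, 3): -1.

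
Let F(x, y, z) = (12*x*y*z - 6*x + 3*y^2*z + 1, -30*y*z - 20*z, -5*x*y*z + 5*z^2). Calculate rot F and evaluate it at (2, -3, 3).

(∇×F)₁ = ∂F₃/∂y − ∂F₂/∂z = -5*x*z + 30*y + 20
(∇×F)₂ = ∂F₁/∂z − ∂F₃/∂x = 12*x*y + 3*y^2 + 5*y*z
(∇×F)₃ = ∂F₂/∂x − ∂F₁/∂y = -12*x*z - 6*y*z
∇×F = (-5*x*z + 30*y + 20, 12*x*y + 3*y^2 + 5*y*z, -12*x*z - 6*y*z)
At (2, -3, 3): (-100, -90, -18).

(-100, -90, -18)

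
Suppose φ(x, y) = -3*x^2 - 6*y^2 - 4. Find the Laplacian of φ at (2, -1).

∂²φ/∂x² = -6
∂²φ/∂y² = -12
∇²φ = -18
At (2, -1): -18.

-18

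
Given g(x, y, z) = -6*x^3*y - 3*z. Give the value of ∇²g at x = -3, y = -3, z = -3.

-324

∂²g/∂x² = -36*x*y
∂²g/∂y² = 0
∂²g/∂z² = 0
∇²g = -36*x*y
At (-3, -3, -3): -324.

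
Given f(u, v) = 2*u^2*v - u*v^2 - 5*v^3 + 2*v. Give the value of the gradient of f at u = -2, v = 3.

∂f/∂u = 4*u*v - v^2
∂f/∂v = 2*u^2 - 2*u*v - 15*v^2 + 2
∇f = (4*u*v - v^2, 2*u^2 - 2*u*v - 15*v^2 + 2)
At (-2, 3): (-33, -113).

(-33, -113)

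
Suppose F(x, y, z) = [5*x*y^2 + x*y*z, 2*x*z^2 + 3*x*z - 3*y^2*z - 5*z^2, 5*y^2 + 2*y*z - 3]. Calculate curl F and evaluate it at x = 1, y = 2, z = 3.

(53, 2, 4)

(∇×F)₁ = ∂F₃/∂y − ∂F₂/∂z = -4*x*z - 3*x + 3*y^2 + 10*y + 12*z
(∇×F)₂ = ∂F₁/∂z − ∂F₃/∂x = x*y
(∇×F)₃ = ∂F₂/∂x − ∂F₁/∂y = -10*x*y - x*z + 2*z^2 + 3*z
∇×F = (-4*x*z - 3*x + 3*y^2 + 10*y + 12*z, x*y, -10*x*y - x*z + 2*z^2 + 3*z)
At (1, 2, 3): (53, 2, 4).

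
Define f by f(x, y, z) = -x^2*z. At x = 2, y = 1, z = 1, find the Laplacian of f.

∂²f/∂x² = -2*z
∂²f/∂y² = 0
∂²f/∂z² = 0
∇²f = -2*z
At (2, 1, 1): -2.

-2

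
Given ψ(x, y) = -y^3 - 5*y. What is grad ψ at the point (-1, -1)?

(0, -8)

∂ψ/∂x = 0
∂ψ/∂y = -3*y^2 - 5
∇ψ = (0, -3*y^2 - 5)
At (-1, -1): (0, -8).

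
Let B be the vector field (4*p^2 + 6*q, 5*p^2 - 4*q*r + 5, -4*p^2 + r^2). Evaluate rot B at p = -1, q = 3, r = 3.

(∇×B)₁ = ∂B₃/∂q − ∂B₂/∂r = 4*q
(∇×B)₂ = ∂B₁/∂r − ∂B₃/∂p = 8*p
(∇×B)₃ = ∂B₂/∂p − ∂B₁/∂q = 10*p - 6
∇×B = (4*q, 8*p, 10*p - 6)
At (-1, 3, 3): (12, -8, -16).

(12, -8, -16)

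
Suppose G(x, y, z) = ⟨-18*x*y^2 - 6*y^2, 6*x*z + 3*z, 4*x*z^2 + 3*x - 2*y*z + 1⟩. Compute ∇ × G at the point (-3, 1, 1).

(∇×G)₁ = ∂G₃/∂y − ∂G₂/∂z = -6*x - 2*z - 3
(∇×G)₂ = ∂G₁/∂z − ∂G₃/∂x = -4*z^2 - 3
(∇×G)₃ = ∂G₂/∂x − ∂G₁/∂y = 36*x*y + 12*y + 6*z
∇×G = (-6*x - 2*z - 3, -4*z^2 - 3, 36*x*y + 12*y + 6*z)
At (-3, 1, 1): (13, -7, -90).

(13, -7, -90)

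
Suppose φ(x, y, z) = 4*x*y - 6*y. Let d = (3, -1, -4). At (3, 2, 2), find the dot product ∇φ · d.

∂φ/∂x = 4*y
∂φ/∂y = 4*x - 6
∂φ/∂z = 0
∇φ at (3, 2, 2) = (8, 6, 0)
∇φ · d = (8)(3) + (6)(-1) + (0)(-4) = 18

18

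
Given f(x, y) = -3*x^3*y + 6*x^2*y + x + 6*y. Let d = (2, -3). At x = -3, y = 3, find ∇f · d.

-1123

∂f/∂x = -9*x^2*y + 12*x*y + 1
∂f/∂y = -3*x^3 + 6*x^2 + 6
∇f at (-3, 3) = (-350, 141)
∇f · d = (-350)(2) + (141)(-3) = -1123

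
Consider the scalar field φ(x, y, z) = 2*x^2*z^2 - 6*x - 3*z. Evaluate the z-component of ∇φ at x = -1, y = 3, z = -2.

(∇φ)_3 = ∂φ/∂z = 4*x^2*z - 3
At (-1, 3, -2): -11.

-11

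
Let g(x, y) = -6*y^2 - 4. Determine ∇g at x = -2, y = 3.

(0, -36)

∂g/∂x = 0
∂g/∂y = -12*y
∇g = (0, -12*y)
At (-2, 3): (0, -36).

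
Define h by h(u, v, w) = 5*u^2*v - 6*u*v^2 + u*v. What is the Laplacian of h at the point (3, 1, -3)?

-26

∂²h/∂u² = 10*v
∂²h/∂v² = -12*u
∂²h/∂w² = 0
∇²h = -12*u + 10*v
At (3, 1, -3): -26.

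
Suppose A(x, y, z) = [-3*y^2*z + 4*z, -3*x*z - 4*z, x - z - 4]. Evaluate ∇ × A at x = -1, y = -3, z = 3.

(1, -24, -63)

(∇×A)₁ = ∂A₃/∂y − ∂A₂/∂z = 3*x + 4
(∇×A)₂ = ∂A₁/∂z − ∂A₃/∂x = -3*y^2 + 3
(∇×A)₃ = ∂A₂/∂x − ∂A₁/∂y = 6*y*z - 3*z
∇×A = (3*x + 4, -3*y^2 + 3, 6*y*z - 3*z)
At (-1, -3, 3): (1, -24, -63).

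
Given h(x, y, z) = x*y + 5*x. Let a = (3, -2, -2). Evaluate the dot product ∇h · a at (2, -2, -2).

∂h/∂x = y + 5
∂h/∂y = x
∂h/∂z = 0
∇h at (2, -2, -2) = (3, 2, 0)
∇h · a = (3)(3) + (2)(-2) + (0)(-2) = 5

5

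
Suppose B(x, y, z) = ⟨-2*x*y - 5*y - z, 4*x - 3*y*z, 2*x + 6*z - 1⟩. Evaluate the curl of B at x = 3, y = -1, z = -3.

(-3, -3, 15)

(∇×B)₁ = ∂B₃/∂y − ∂B₂/∂z = 3*y
(∇×B)₂ = ∂B₁/∂z − ∂B₃/∂x = -3
(∇×B)₃ = ∂B₂/∂x − ∂B₁/∂y = 2*x + 9
∇×B = (3*y, -3, 2*x + 9)
At (3, -1, -3): (-3, -3, 15).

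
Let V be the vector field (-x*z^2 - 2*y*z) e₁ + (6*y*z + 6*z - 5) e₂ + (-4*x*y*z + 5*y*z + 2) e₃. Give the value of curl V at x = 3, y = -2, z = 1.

(∇×V)₁ = ∂V₃/∂y − ∂V₂/∂z = -4*x*z - 6*y + 5*z - 6
(∇×V)₂ = ∂V₁/∂z − ∂V₃/∂x = -2*x*z + 4*y*z - 2*y
(∇×V)₃ = ∂V₂/∂x − ∂V₁/∂y = 2*z
∇×V = (-4*x*z - 6*y + 5*z - 6, -2*x*z + 4*y*z - 2*y, 2*z)
At (3, -2, 1): (-1, -10, 2).

(-1, -10, 2)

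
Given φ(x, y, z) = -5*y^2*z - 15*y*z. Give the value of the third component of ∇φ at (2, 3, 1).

(∇φ)_3 = ∂φ/∂z = -5*y^2 - 15*y
At (2, 3, 1): -90.

-90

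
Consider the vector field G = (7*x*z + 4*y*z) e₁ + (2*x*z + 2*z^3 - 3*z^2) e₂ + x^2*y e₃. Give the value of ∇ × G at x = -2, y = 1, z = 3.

(-28, -6, -6)

(∇×G)₁ = ∂G₃/∂y − ∂G₂/∂z = x^2 - 2*x - 6*z^2 + 6*z
(∇×G)₂ = ∂G₁/∂z − ∂G₃/∂x = -2*x*y + 7*x + 4*y
(∇×G)₃ = ∂G₂/∂x − ∂G₁/∂y = -2*z
∇×G = (x^2 - 2*x - 6*z^2 + 6*z, -2*x*y + 7*x + 4*y, -2*z)
At (-2, 1, 3): (-28, -6, -6).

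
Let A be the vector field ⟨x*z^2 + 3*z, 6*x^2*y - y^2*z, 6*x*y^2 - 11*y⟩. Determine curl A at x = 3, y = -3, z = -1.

(-110, -57, -108)

(∇×A)₁ = ∂A₃/∂y − ∂A₂/∂z = 12*x*y + y^2 - 11
(∇×A)₂ = ∂A₁/∂z − ∂A₃/∂x = 2*x*z - 6*y^2 + 3
(∇×A)₃ = ∂A₂/∂x − ∂A₁/∂y = 12*x*y
∇×A = (12*x*y + y^2 - 11, 2*x*z - 6*y^2 + 3, 12*x*y)
At (3, -3, -1): (-110, -57, -108).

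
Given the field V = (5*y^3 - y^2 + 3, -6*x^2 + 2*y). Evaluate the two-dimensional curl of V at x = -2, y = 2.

-32

∂V₂/∂x = -12*x
∂V₁/∂y = 15*y^2 - 2*y
Scalar curl = -12*x - 15*y^2 + 2*y
At (-2, 2): -32.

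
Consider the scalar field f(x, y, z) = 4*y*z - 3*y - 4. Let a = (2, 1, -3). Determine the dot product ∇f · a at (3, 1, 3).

-3

∂f/∂x = 0
∂f/∂y = 4*z - 3
∂f/∂z = 4*y
∇f at (3, 1, 3) = (0, 9, 4)
∇f · a = (0)(2) + (9)(1) + (4)(-3) = -3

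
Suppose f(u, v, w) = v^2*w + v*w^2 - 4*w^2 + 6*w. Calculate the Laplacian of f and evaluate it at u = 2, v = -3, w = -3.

∂²f/∂u² = 0
∂²f/∂v² = 2*w
∂²f/∂w² = 2*(v - 4)
∇²f = 2*v + 2*w - 8
At (2, -3, -3): -20.

-20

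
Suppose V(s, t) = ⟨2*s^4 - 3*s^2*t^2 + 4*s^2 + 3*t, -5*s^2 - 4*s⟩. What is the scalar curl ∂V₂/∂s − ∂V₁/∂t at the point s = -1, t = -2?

-9

∂V₂/∂s = -10*s - 4
∂V₁/∂t = -6*s^2*t + 3
Scalar curl = 6*s^2*t - 10*s - 7
At (-1, -2): -9.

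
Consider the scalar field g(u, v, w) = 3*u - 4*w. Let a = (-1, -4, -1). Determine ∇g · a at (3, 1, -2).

1

∂g/∂u = 3
∂g/∂v = 0
∂g/∂w = -4
∇g at (3, 1, -2) = (3, 0, -4)
∇g · a = (3)(-1) + (0)(-4) + (-4)(-1) = 1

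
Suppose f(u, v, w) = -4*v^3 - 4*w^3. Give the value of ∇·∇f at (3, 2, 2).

∂²f/∂u² = 0
∂²f/∂v² = -24*v
∂²f/∂w² = -24*w
∇²f = -24*v - 24*w
At (3, 2, 2): -96.

-96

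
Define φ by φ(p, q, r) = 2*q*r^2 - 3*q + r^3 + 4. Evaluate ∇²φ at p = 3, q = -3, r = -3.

-30

∂²φ/∂p² = 0
∂²φ/∂q² = 0
∂²φ/∂r² = 2*(2*q + 3*r)
∇²φ = 4*q + 6*r
At (3, -3, -3): -30.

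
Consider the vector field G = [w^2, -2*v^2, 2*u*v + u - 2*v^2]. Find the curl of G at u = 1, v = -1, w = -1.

(6, -1, 0)

(∇×G)₁ = ∂G₃/∂v − ∂G₂/∂w = 2*u - 4*v
(∇×G)₂ = ∂G₁/∂w − ∂G₃/∂u = -2*v + 2*w - 1
(∇×G)₃ = ∂G₂/∂u − ∂G₁/∂v = 0
∇×G = (2*u - 4*v, -2*v + 2*w - 1, 0)
At (1, -1, -1): (6, -1, 0).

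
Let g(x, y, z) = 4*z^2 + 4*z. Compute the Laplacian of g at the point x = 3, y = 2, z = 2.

∂²g/∂x² = 0
∂²g/∂y² = 0
∂²g/∂z² = 8
∇²g = 8
At (3, 2, 2): 8.

8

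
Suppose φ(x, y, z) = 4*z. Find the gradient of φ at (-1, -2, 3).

∂φ/∂x = 0
∂φ/∂y = 0
∂φ/∂z = 4
∇φ = (0, 0, 4)
At (-1, -2, 3): (0, 0, 4).

(0, 0, 4)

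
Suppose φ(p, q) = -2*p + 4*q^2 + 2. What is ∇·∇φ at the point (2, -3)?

8

∂²φ/∂p² = 0
∂²φ/∂q² = 8
∇²φ = 8
At (2, -3): 8.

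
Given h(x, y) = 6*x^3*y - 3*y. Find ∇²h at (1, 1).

36

∂²h/∂x² = 36*x*y
∂²h/∂y² = 0
∇²h = 36*x*y
At (1, 1): 36.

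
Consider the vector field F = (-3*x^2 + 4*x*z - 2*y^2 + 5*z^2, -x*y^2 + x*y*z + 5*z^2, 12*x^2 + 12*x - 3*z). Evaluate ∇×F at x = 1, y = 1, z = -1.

(9, -42, 2)

(∇×F)₁ = ∂F₃/∂y − ∂F₂/∂z = -x*y - 10*z
(∇×F)₂ = ∂F₁/∂z − ∂F₃/∂x = -20*x + 10*z - 12
(∇×F)₃ = ∂F₂/∂x − ∂F₁/∂y = -y^2 + y*z + 4*y
∇×F = (-x*y - 10*z, -20*x + 10*z - 12, -y^2 + y*z + 4*y)
At (1, 1, -1): (9, -42, 2).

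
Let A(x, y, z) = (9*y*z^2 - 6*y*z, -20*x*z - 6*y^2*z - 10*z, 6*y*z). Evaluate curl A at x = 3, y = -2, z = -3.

(∇×A)₁ = ∂A₃/∂y − ∂A₂/∂z = 20*x + 6*y^2 + 6*z + 10
(∇×A)₂ = ∂A₁/∂z − ∂A₃/∂x = 18*y*z - 6*y
(∇×A)₃ = ∂A₂/∂x − ∂A₁/∂y = -9*z^2 - 14*z
∇×A = (20*x + 6*y^2 + 6*z + 10, 18*y*z - 6*y, -9*z^2 - 14*z)
At (3, -2, -3): (76, 120, -39).

(76, 120, -39)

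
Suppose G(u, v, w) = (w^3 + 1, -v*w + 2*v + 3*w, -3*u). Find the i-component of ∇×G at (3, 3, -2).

(∇×G)_1 = ∂G₃/∂v − ∂G₂/∂w
= 0 − (-v + 3)
= v - 3
At (3, 3, -2): 0.

0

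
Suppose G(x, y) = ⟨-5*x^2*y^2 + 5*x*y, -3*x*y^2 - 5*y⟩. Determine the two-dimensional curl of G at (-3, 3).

258

∂G₂/∂x = -3*y^2
∂G₁/∂y = -10*x^2*y + 5*x
Scalar curl = 10*x^2*y - 5*x - 3*y^2
At (-3, 3): 258.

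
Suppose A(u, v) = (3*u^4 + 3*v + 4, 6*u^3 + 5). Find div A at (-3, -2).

-324

∂A₁/∂u = 12*u^3
∂A₂/∂v = 0
∇·A = 12*u^3
At (-3, -2): -324.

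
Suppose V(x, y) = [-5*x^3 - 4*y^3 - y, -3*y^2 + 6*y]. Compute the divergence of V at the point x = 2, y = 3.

∂V₁/∂x = -15*x^2
∂V₂/∂y = -6*y + 6
∇·V = -15*x^2 - 6*y + 6
At (2, 3): -72.

-72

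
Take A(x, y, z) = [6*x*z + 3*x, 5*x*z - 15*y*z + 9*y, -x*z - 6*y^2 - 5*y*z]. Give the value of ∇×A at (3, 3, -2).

(4, 16, -10)

(∇×A)₁ = ∂A₃/∂y − ∂A₂/∂z = -5*x + 3*y - 5*z
(∇×A)₂ = ∂A₁/∂z − ∂A₃/∂x = 6*x + z
(∇×A)₃ = ∂A₂/∂x − ∂A₁/∂y = 5*z
∇×A = (-5*x + 3*y - 5*z, 6*x + z, 5*z)
At (3, 3, -2): (4, 16, -10).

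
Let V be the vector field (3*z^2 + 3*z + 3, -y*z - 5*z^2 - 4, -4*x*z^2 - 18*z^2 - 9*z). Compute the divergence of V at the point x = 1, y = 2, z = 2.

∂V₁/∂x = 0
∂V₂/∂y = -z
∂V₃/∂z = -8*x*z - 36*z - 9
∇·V = -8*x*z - 37*z - 9
At (1, 2, 2): -99.

-99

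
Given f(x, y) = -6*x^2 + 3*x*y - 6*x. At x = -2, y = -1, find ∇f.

(15, -6)

∂f/∂x = -12*x + 3*y - 6
∂f/∂y = 3*x
∇f = (-12*x + 3*y - 6, 3*x)
At (-2, -1): (15, -6).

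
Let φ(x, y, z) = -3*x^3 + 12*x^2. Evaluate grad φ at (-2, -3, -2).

∂φ/∂x = -9*x^2 + 24*x
∂φ/∂y = 0
∂φ/∂z = 0
∇φ = (-9*x^2 + 24*x, 0, 0)
At (-2, -3, -2): (-84, 0, 0).

(-84, 0, 0)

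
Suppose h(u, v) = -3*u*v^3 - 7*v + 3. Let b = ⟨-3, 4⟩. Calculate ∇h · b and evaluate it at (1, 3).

∂h/∂u = -3*v^3
∂h/∂v = -9*u*v^2 - 7
∇h at (1, 3) = (-81, -88)
∇h · b = (-81)(-3) + (-88)(4) = -109

-109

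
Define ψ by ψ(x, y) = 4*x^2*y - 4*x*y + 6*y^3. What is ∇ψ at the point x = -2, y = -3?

(60, 186)

∂ψ/∂x = 8*x*y - 4*y
∂ψ/∂y = 4*x^2 - 4*x + 18*y^2
∇ψ = (8*x*y - 4*y, 4*x^2 - 4*x + 18*y^2)
At (-2, -3): (60, 186).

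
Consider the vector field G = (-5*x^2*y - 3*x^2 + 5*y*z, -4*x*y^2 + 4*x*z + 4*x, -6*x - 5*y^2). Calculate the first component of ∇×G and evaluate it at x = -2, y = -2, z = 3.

28

(∇×G)_1 = ∂G₃/∂y − ∂G₂/∂z
= -10*y − (4*x)
= -4*x - 10*y
At (-2, -2, 3): 28.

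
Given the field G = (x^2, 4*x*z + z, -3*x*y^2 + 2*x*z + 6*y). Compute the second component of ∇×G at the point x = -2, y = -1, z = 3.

(∇×G)_2 = ∂G₁/∂z − ∂G₃/∂x
= 0 − (-3*y^2 + 2*z)
= 3*y^2 - 2*z
At (-2, -1, 3): -3.

-3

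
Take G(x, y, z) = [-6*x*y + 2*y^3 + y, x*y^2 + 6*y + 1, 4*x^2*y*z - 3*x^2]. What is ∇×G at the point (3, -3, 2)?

(72, 162, -28)

(∇×G)₁ = ∂G₃/∂y − ∂G₂/∂z = 4*x^2*z
(∇×G)₂ = ∂G₁/∂z − ∂G₃/∂x = -8*x*y*z + 6*x
(∇×G)₃ = ∂G₂/∂x − ∂G₁/∂y = 6*x - 5*y^2 - 1
∇×G = (4*x^2*z, -8*x*y*z + 6*x, 6*x - 5*y^2 - 1)
At (3, -3, 2): (72, 162, -28).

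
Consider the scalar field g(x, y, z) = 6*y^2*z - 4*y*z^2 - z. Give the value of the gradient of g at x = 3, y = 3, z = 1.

∂g/∂x = 0
∂g/∂y = 12*y*z - 4*z^2
∂g/∂z = 6*y^2 - 8*y*z - 1
∇g = (0, 12*y*z - 4*z^2, 6*y^2 - 8*y*z - 1)
At (3, 3, 1): (0, 32, 29).

(0, 32, 29)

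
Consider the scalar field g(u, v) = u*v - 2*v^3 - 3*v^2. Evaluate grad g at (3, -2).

(-2, -9)

∂g/∂u = v
∂g/∂v = u - 6*v^2 - 6*v
∇g = (v, u - 6*v^2 - 6*v)
At (3, -2): (-2, -9).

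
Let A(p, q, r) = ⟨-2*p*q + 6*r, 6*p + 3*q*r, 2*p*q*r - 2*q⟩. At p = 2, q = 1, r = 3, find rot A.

(∇×A)₁ = ∂A₃/∂q − ∂A₂/∂r = 2*p*r - 3*q - 2
(∇×A)₂ = ∂A₁/∂r − ∂A₃/∂p = -2*q*r + 6
(∇×A)₃ = ∂A₂/∂p − ∂A₁/∂q = 2*p + 6
∇×A = (2*p*r - 3*q - 2, -2*q*r + 6, 2*p + 6)
At (2, 1, 3): (7, 0, 10).

(7, 0, 10)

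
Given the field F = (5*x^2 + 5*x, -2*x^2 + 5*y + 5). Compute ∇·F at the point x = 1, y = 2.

∂F₁/∂x = 10*x + 5
∂F₂/∂y = 5
∇·F = 10*x + 10
At (1, 2): 20.

20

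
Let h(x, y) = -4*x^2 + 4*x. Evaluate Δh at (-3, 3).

∂²h/∂x² = -8
∂²h/∂y² = 0
∇²h = -8
At (-3, 3): -8.

-8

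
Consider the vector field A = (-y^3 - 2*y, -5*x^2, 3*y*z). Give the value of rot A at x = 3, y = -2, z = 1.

(∇×A)₁ = ∂A₃/∂y − ∂A₂/∂z = 3*z
(∇×A)₂ = ∂A₁/∂z − ∂A₃/∂x = 0
(∇×A)₃ = ∂A₂/∂x − ∂A₁/∂y = -10*x + 3*y^2 + 2
∇×A = (3*z, 0, -10*x + 3*y^2 + 2)
At (3, -2, 1): (3, 0, -16).

(3, 0, -16)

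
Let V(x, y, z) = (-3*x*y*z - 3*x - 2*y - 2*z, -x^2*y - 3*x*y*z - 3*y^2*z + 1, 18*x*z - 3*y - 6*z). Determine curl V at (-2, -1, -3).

(6, 46, 7)

(∇×V)₁ = ∂V₃/∂y − ∂V₂/∂z = 3*x*y + 3*y^2 - 3
(∇×V)₂ = ∂V₁/∂z − ∂V₃/∂x = -3*x*y - 18*z - 2
(∇×V)₃ = ∂V₂/∂x − ∂V₁/∂y = -2*x*y + 3*x*z - 3*y*z + 2
∇×V = (3*x*y + 3*y^2 - 3, -3*x*y - 18*z - 2, -2*x*y + 3*x*z - 3*y*z + 2)
At (-2, -1, -3): (6, 46, 7).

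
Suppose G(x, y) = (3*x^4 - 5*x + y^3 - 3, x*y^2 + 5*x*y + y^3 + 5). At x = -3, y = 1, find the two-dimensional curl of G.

∂G₂/∂x = y^2 + 5*y
∂G₁/∂y = 3*y^2
Scalar curl = -2*y^2 + 5*y
At (-3, 1): 3.

3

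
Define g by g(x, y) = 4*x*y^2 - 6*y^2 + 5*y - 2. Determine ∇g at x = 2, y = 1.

(4, 9)

∂g/∂x = 4*y^2
∂g/∂y = 8*x*y - 12*y + 5
∇g = (4*y^2, 8*x*y - 12*y + 5)
At (2, 1): (4, 9).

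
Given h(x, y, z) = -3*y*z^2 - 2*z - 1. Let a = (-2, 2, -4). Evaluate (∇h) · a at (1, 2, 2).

80

∂h/∂x = 0
∂h/∂y = -3*z^2
∂h/∂z = -6*y*z - 2
∇h at (1, 2, 2) = (0, -12, -26)
∇h · a = (0)(-2) + (-12)(2) + (-26)(-4) = 80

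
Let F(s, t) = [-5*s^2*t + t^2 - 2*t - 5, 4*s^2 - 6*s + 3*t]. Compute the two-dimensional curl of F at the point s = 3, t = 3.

∂F₂/∂s = 8*s - 6
∂F₁/∂t = -5*s^2 + 2*t - 2
Scalar curl = 5*s^2 + 8*s - 2*t - 4
At (3, 3): 59.

59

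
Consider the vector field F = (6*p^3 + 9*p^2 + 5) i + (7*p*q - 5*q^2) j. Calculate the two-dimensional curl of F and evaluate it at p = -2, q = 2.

14

∂F₂/∂p = 7*q
∂F₁/∂q = 0
Scalar curl = 7*q
At (-2, 2): 14.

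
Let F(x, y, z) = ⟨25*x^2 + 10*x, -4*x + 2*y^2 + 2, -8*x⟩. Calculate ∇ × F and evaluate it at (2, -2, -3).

(0, 8, -4)

(∇×F)₁ = ∂F₃/∂y − ∂F₂/∂z = 0
(∇×F)₂ = ∂F₁/∂z − ∂F₃/∂x = 8
(∇×F)₃ = ∂F₂/∂x − ∂F₁/∂y = -4
∇×F = (0, 8, -4)
At (2, -2, -3): (0, 8, -4).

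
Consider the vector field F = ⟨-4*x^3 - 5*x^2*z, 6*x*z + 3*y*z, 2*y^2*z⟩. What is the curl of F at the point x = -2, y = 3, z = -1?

(-9, -20, -6)

(∇×F)₁ = ∂F₃/∂y − ∂F₂/∂z = -6*x + 4*y*z - 3*y
(∇×F)₂ = ∂F₁/∂z − ∂F₃/∂x = -5*x^2
(∇×F)₃ = ∂F₂/∂x − ∂F₁/∂y = 6*z
∇×F = (-6*x + 4*y*z - 3*y, -5*x^2, 6*z)
At (-2, 3, -1): (-9, -20, -6).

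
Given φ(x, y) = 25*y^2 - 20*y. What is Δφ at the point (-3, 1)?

50

∂²φ/∂x² = 0
∂²φ/∂y² = 50
∇²φ = 50
At (-3, 1): 50.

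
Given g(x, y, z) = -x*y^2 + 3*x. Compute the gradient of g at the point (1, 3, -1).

∂g/∂x = -y^2 + 3
∂g/∂y = -2*x*y
∂g/∂z = 0
∇g = (-y^2 + 3, -2*x*y, 0)
At (1, 3, -1): (-6, -6, 0).

(-6, -6, 0)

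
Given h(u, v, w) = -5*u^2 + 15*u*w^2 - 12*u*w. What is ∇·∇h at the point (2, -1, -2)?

50

∂²h/∂u² = -10
∂²h/∂v² = 0
∂²h/∂w² = 30*u
∇²h = 30*u - 10
At (2, -1, -2): 50.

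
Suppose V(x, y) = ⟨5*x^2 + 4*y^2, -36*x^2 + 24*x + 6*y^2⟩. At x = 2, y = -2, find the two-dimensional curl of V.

-104

∂V₂/∂x = -72*x + 24
∂V₁/∂y = 8*y
Scalar curl = -72*x - 8*y + 24
At (2, -2): -104.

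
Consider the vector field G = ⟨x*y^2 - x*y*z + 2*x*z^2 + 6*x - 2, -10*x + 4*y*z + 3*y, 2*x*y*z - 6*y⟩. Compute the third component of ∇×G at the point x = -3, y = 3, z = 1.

(∇×G)_3 = ∂G₂/∂x − ∂G₁/∂y
= -10 − (2*x*y - x*z)
= -2*x*y + x*z - 10
At (-3, 3, 1): 5.

5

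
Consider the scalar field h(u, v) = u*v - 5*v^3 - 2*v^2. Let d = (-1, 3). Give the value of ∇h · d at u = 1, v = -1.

-29

∂h/∂u = v
∂h/∂v = u - 15*v^2 - 4*v
∇h at (1, -1) = (-1, -10)
∇h · d = (-1)(-1) + (-10)(3) = -29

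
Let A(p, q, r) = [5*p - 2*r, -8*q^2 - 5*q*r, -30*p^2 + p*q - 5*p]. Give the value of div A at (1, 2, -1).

-22

∂A₁/∂p = 5
∂A₂/∂q = -16*q - 5*r
∂A₃/∂r = 0
∇·A = -16*q - 5*r + 5
At (1, 2, -1): -22.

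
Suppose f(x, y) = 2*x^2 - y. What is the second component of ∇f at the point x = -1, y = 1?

-1

(∇f)_2 = ∂f/∂y = -1
At (-1, 1): -1.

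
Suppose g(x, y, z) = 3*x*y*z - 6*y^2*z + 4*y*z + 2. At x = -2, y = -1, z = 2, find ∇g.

∂g/∂x = 3*y*z
∂g/∂y = 3*x*z - 12*y*z + 4*z
∂g/∂z = 3*x*y - 6*y^2 + 4*y
∇g = (3*y*z, 3*x*z - 12*y*z + 4*z, 3*x*y - 6*y^2 + 4*y)
At (-2, -1, 2): (-6, 20, -4).

(-6, 20, -4)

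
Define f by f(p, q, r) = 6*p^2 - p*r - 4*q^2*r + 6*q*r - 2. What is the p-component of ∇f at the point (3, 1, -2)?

38

(∇f)_1 = ∂f/∂p = 12*p - r
At (3, 1, -2): 38.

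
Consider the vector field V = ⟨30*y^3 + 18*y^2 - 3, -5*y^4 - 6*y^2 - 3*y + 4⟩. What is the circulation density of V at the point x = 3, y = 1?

-126

∂V₂/∂x = 0
∂V₁/∂y = 90*y^2 + 36*y
Scalar curl = -90*y^2 - 36*y
At (3, 1): -126.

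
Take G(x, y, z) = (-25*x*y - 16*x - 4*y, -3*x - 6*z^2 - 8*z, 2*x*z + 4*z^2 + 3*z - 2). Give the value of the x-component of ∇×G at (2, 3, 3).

44

(∇×G)_1 = ∂G₃/∂y − ∂G₂/∂z
= 0 − (-12*z - 8)
= 12*z + 8
At (2, 3, 3): 44.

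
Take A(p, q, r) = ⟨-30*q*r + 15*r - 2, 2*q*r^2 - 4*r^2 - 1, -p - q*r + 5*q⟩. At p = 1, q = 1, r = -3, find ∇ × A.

(∇×A)₁ = ∂A₃/∂q − ∂A₂/∂r = -4*q*r + 7*r + 5
(∇×A)₂ = ∂A₁/∂r − ∂A₃/∂p = -30*q + 16
(∇×A)₃ = ∂A₂/∂p − ∂A₁/∂q = 30*r
∇×A = (-4*q*r + 7*r + 5, -30*q + 16, 30*r)
At (1, 1, -3): (-4, -14, -90).

(-4, -14, -90)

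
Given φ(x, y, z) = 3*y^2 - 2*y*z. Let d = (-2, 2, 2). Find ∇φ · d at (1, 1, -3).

20

∂φ/∂x = 0
∂φ/∂y = 6*y - 2*z
∂φ/∂z = -2*y
∇φ at (1, 1, -3) = (0, 12, -2)
∇φ · d = (0)(-2) + (12)(2) + (-2)(2) = 20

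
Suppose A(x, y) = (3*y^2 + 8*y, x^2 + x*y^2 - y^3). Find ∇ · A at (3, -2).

∂A₁/∂x = 0
∂A₂/∂y = 2*x*y - 3*y^2
∇·A = 2*x*y - 3*y^2
At (3, -2): -24.

-24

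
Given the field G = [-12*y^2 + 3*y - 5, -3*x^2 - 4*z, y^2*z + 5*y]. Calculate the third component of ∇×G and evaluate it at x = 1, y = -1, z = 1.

-33

(∇×G)_3 = ∂G₂/∂x − ∂G₁/∂y
= -6*x − (-24*y + 3)
= -6*x + 24*y - 3
At (1, -1, 1): -33.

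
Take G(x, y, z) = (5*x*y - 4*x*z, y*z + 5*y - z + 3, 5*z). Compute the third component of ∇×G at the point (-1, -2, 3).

(∇×G)_3 = ∂G₂/∂x − ∂G₁/∂y
= 0 − (5*x)
= -5*x
At (-1, -2, 3): 5.

5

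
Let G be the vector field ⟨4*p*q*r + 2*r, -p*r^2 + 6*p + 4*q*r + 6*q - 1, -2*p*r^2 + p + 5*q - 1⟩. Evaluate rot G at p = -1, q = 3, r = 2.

(-11, -3, 10)

(∇×G)₁ = ∂G₃/∂q − ∂G₂/∂r = 2*p*r - 4*q + 5
(∇×G)₂ = ∂G₁/∂r − ∂G₃/∂p = 4*p*q + 2*r^2 + 1
(∇×G)₃ = ∂G₂/∂p − ∂G₁/∂q = -4*p*r - r^2 + 6
∇×G = (2*p*r - 4*q + 5, 4*p*q + 2*r^2 + 1, -4*p*r - r^2 + 6)
At (-1, 3, 2): (-11, -3, 10).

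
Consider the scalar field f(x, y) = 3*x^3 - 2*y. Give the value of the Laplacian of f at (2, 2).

36

∂²f/∂x² = 18*x
∂²f/∂y² = 0
∇²f = 18*x
At (2, 2): 36.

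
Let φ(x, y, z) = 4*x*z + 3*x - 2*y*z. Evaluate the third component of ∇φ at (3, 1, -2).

10

(∇φ)_3 = ∂φ/∂z = 4*x - 2*y
At (3, 1, -2): 10.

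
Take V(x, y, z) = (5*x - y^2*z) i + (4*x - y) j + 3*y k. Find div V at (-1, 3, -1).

4

∂V₁/∂x = 5
∂V₂/∂y = -1
∂V₃/∂z = 0
∇·V = 4
At (-1, 3, -1): 4.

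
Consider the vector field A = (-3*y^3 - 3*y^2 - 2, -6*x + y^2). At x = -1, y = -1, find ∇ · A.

-2

∂A₁/∂x = 0
∂A₂/∂y = 2*y
∇·A = 2*y
At (-1, -1): -2.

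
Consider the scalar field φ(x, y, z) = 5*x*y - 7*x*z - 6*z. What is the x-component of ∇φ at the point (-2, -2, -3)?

11

(∇φ)_1 = ∂φ/∂x = 5*y - 7*z
At (-2, -2, -3): 11.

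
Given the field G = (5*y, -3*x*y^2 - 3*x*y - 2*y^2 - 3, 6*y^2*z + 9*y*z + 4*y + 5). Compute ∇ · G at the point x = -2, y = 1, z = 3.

∂G₁/∂x = 0
∂G₂/∂y = -6*x*y - 3*x - 4*y
∂G₃/∂z = 6*y^2 + 9*y
∇·G = -6*x*y - 3*x + 6*y^2 + 5*y
At (-2, 1, 3): 29.

29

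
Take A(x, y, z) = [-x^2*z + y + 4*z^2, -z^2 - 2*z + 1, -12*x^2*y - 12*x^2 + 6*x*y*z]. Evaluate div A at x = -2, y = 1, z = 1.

∂A₁/∂x = -2*x*z
∂A₂/∂y = 0
∂A₃/∂z = 6*x*y
∇·A = 6*x*y - 2*x*z
At (-2, 1, 1): -8.

-8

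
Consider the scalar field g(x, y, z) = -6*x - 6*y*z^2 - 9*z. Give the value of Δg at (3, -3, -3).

36

∂²g/∂x² = 0
∂²g/∂y² = 0
∂²g/∂z² = -12*y
∇²g = -12*y
At (3, -3, -3): 36.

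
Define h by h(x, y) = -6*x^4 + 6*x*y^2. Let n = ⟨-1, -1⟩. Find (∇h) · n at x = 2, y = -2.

∂h/∂x = -24*x^3 + 6*y^2
∂h/∂y = 12*x*y
∇h at (2, -2) = (-168, -48)
∇h · n = (-168)(-1) + (-48)(-1) = 216

216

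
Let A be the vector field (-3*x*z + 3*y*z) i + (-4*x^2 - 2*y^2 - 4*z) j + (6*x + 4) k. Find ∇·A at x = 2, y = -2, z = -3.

∂A₁/∂x = -3*z
∂A₂/∂y = -4*y
∂A₃/∂z = 0
∇·A = -4*y - 3*z
At (2, -2, -3): 17.

17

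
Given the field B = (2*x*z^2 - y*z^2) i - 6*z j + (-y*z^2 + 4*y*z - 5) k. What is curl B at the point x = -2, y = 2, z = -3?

(-15, 36, 9)

(∇×B)₁ = ∂B₃/∂y − ∂B₂/∂z = -z^2 + 4*z + 6
(∇×B)₂ = ∂B₁/∂z − ∂B₃/∂x = 4*x*z - 2*y*z
(∇×B)₃ = ∂B₂/∂x − ∂B₁/∂y = z^2
∇×B = (-z^2 + 4*z + 6, 4*x*z - 2*y*z, z^2)
At (-2, 2, -3): (-15, 36, 9).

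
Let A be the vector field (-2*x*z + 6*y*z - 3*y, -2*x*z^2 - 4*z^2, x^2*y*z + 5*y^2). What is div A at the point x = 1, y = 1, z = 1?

∂A₁/∂x = -2*z
∂A₂/∂y = 0
∂A₃/∂z = x^2*y
∇·A = x^2*y - 2*z
At (1, 1, 1): -1.

-1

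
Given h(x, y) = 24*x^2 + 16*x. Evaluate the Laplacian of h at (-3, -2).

∂²h/∂x² = 48
∂²h/∂y² = 0
∇²h = 48
At (-3, -2): 48.

48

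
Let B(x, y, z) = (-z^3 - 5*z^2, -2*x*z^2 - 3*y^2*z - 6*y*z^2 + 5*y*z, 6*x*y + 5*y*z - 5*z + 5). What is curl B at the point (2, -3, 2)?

(8, -14, -8)

(∇×B)₁ = ∂B₃/∂y − ∂B₂/∂z = 4*x*z + 6*x + 3*y^2 + 12*y*z - 5*y + 5*z
(∇×B)₂ = ∂B₁/∂z − ∂B₃/∂x = -6*y - 3*z^2 - 10*z
(∇×B)₃ = ∂B₂/∂x − ∂B₁/∂y = -2*z^2
∇×B = (4*x*z + 6*x + 3*y^2 + 12*y*z - 5*y + 5*z, -6*y - 3*z^2 - 10*z, -2*z^2)
At (2, -3, 2): (8, -14, -8).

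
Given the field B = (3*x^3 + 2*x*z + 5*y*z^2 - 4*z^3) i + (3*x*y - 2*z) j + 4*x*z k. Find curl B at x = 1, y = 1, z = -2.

(∇×B)₁ = ∂B₃/∂y − ∂B₂/∂z = 2
(∇×B)₂ = ∂B₁/∂z − ∂B₃/∂x = 2*x + 10*y*z - 12*z^2 - 4*z
(∇×B)₃ = ∂B₂/∂x − ∂B₁/∂y = 3*y - 5*z^2
∇×B = (2, 2*x + 10*y*z - 12*z^2 - 4*z, 3*y - 5*z^2)
At (1, 1, -2): (2, -58, -17).

(2, -58, -17)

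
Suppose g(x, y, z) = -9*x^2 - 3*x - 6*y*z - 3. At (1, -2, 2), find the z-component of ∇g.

12

(∇g)_3 = ∂g/∂z = -6*y
At (1, -2, 2): 12.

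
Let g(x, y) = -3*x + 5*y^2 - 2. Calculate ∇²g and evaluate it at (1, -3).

10

∂²g/∂x² = 0
∂²g/∂y² = 10
∇²g = 10
At (1, -3): 10.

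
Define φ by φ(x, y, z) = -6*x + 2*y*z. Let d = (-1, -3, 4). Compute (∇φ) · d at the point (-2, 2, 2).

∂φ/∂x = -6
∂φ/∂y = 2*z
∂φ/∂z = 2*y
∇φ at (-2, 2, 2) = (-6, 4, 4)
∇φ · d = (-6)(-1) + (4)(-3) + (4)(4) = 10

10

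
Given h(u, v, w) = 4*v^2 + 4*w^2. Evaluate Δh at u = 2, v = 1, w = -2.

16

∂²h/∂u² = 0
∂²h/∂v² = 8
∂²h/∂w² = 8
∇²h = 16
At (2, 1, -2): 16.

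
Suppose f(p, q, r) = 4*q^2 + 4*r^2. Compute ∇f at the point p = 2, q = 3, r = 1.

∂f/∂p = 0
∂f/∂q = 8*q
∂f/∂r = 8*r
∇f = (0, 8*q, 8*r)
At (2, 3, 1): (0, 24, 8).

(0, 24, 8)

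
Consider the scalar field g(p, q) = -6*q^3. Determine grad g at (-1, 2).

∂g/∂p = 0
∂g/∂q = -18*q^2
∇g = (0, -18*q^2)
At (-1, 2): (0, -72).

(0, -72)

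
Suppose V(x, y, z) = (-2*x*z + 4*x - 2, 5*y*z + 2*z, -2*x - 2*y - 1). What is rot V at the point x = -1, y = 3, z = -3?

(∇×V)₁ = ∂V₃/∂y − ∂V₂/∂z = -5*y - 4
(∇×V)₂ = ∂V₁/∂z − ∂V₃/∂x = -2*x + 2
(∇×V)₃ = ∂V₂/∂x − ∂V₁/∂y = 0
∇×V = (-5*y - 4, -2*x + 2, 0)
At (-1, 3, -3): (-19, 4, 0).

(-19, 4, 0)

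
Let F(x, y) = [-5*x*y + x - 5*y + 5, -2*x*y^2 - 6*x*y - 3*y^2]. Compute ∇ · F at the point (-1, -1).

∂F₁/∂x = -5*y + 1
∂F₂/∂y = -4*x*y - 6*x - 6*y
∇·F = -4*x*y - 6*x - 11*y + 1
At (-1, -1): 14.

14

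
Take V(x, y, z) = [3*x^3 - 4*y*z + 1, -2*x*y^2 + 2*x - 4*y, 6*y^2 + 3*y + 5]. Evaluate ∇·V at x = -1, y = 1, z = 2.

∂V₁/∂x = 9*x^2
∂V₂/∂y = -4*x*y - 4
∂V₃/∂z = 0
∇·V = 9*x^2 - 4*x*y - 4
At (-1, 1, 2): 9.

9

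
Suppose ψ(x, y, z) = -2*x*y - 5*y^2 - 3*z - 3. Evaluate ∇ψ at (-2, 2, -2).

∂ψ/∂x = -2*y
∂ψ/∂y = -2*x - 10*y
∂ψ/∂z = -3
∇ψ = (-2*y, -2*x - 10*y, -3)
At (-2, 2, -2): (-4, -16, -3).

(-4, -16, -3)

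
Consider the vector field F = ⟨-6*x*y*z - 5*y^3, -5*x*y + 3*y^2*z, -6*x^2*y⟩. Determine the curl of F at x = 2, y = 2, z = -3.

(-36, 24, 14)

(∇×F)₁ = ∂F₃/∂y − ∂F₂/∂z = -6*x^2 - 3*y^2
(∇×F)₂ = ∂F₁/∂z − ∂F₃/∂x = 6*x*y
(∇×F)₃ = ∂F₂/∂x − ∂F₁/∂y = 6*x*z + 15*y^2 - 5*y
∇×F = (-6*x^2 - 3*y^2, 6*x*y, 6*x*z + 15*y^2 - 5*y)
At (2, 2, -3): (-36, 24, 14).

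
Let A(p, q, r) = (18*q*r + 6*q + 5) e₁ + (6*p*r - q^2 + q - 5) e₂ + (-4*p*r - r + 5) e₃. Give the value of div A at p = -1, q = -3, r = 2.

∂A₁/∂p = 0
∂A₂/∂q = -2*q + 1
∂A₃/∂r = -4*p - 1
∇·A = -4*p - 2*q
At (-1, -3, 2): 10.

10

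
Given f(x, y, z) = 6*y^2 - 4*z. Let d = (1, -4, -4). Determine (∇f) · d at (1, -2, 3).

112

∂f/∂x = 0
∂f/∂y = 12*y
∂f/∂z = -4
∇f at (1, -2, 3) = (0, -24, -4)
∇f · d = (0)(1) + (-24)(-4) + (-4)(-4) = 112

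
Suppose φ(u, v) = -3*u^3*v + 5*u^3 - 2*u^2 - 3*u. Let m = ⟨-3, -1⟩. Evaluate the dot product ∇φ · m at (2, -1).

∂φ/∂u = -9*u^2*v + 15*u^2 - 4*u - 3
∂φ/∂v = -3*u^3
∇φ at (2, -1) = (85, -24)
∇φ · m = (85)(-3) + (-24)(-1) = -231

-231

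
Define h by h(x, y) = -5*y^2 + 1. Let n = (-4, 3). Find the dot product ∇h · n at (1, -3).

90

∂h/∂x = 0
∂h/∂y = -10*y
∇h at (1, -3) = (0, 30)
∇h · n = (0)(-4) + (30)(3) = 90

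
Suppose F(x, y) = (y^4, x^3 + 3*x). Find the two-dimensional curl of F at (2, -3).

123

∂F₂/∂x = 3*x^2 + 3
∂F₁/∂y = 4*y^3
Scalar curl = 3*x^2 - 4*y^3 + 3
At (2, -3): 123.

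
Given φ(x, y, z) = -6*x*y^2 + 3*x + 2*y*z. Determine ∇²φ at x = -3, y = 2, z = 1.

∂²φ/∂x² = 0
∂²φ/∂y² = -12*x
∂²φ/∂z² = 0
∇²φ = -12*x
At (-3, 2, 1): 36.

36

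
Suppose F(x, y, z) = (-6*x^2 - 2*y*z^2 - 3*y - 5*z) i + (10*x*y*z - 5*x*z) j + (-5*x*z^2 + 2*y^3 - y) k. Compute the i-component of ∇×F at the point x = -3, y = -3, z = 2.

(∇×F)_1 = ∂F₃/∂y − ∂F₂/∂z
= 6*y^2 - 1 − (10*x*y - 5*x)
= -10*x*y + 5*x + 6*y^2 - 1
At (-3, -3, 2): -52.

-52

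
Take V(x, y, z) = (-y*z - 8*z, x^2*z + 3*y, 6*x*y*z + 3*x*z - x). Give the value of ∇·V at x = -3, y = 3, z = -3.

∂V₁/∂x = 0
∂V₂/∂y = 3
∂V₃/∂z = 6*x*y + 3*x
∇·V = 6*x*y + 3*x + 3
At (-3, 3, -3): -60.

-60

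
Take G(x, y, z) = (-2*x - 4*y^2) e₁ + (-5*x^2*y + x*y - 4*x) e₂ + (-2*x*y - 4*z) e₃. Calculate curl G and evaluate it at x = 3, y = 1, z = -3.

(∇×G)₁ = ∂G₃/∂y − ∂G₂/∂z = -2*x
(∇×G)₂ = ∂G₁/∂z − ∂G₃/∂x = 2*y
(∇×G)₃ = ∂G₂/∂x − ∂G₁/∂y = -10*x*y + 9*y - 4
∇×G = (-2*x, 2*y, -10*x*y + 9*y - 4)
At (3, 1, -3): (-6, 2, -25).

(-6, 2, -25)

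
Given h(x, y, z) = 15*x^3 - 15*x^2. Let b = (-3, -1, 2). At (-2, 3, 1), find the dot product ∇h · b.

-720

∂h/∂x = 45*x^2 - 30*x
∂h/∂y = 0
∂h/∂z = 0
∇h at (-2, 3, 1) = (240, 0, 0)
∇h · b = (240)(-3) + (0)(-1) + (0)(2) = -720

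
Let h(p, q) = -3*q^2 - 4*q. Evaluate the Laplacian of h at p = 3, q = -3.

∂²h/∂p² = 0
∂²h/∂q² = -6
∇²h = -6
At (3, -3): -6.

-6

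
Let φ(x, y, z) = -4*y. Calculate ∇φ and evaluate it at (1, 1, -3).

(0, -4, 0)

∂φ/∂x = 0
∂φ/∂y = -4
∂φ/∂z = 0
∇φ = (0, -4, 0)
At (1, 1, -3): (0, -4, 0).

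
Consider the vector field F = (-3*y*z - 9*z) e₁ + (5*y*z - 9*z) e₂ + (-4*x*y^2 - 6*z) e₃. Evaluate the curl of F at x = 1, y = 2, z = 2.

(∇×F)₁ = ∂F₃/∂y − ∂F₂/∂z = -8*x*y - 5*y + 9
(∇×F)₂ = ∂F₁/∂z − ∂F₃/∂x = 4*y^2 - 3*y - 9
(∇×F)₃ = ∂F₂/∂x − ∂F₁/∂y = 3*z
∇×F = (-8*x*y - 5*y + 9, 4*y^2 - 3*y - 9, 3*z)
At (1, 2, 2): (-17, 1, 6).

(-17, 1, 6)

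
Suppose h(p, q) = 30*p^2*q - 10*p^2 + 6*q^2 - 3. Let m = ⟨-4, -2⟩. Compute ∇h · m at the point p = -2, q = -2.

-1312

∂h/∂p = 60*p*q - 20*p
∂h/∂q = 30*p^2 + 12*q
∇h at (-2, -2) = (280, 96)
∇h · m = (280)(-4) + (96)(-2) = -1312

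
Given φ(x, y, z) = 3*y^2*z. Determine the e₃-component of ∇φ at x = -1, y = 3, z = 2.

(∇φ)_3 = ∂φ/∂z = 3*y^2
At (-1, 3, 2): 27.

27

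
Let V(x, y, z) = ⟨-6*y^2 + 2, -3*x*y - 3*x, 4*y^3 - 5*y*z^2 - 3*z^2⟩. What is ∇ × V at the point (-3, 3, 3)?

(∇×V)₁ = ∂V₃/∂y − ∂V₂/∂z = 12*y^2 - 5*z^2
(∇×V)₂ = ∂V₁/∂z − ∂V₃/∂x = 0
(∇×V)₃ = ∂V₂/∂x − ∂V₁/∂y = 9*y - 3
∇×V = (12*y^2 - 5*z^2, 0, 9*y - 3)
At (-3, 3, 3): (63, 0, 24).

(63, 0, 24)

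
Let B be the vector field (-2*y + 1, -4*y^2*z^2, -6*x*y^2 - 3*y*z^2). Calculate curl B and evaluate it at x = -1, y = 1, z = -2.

(-16, 6, 2)

(∇×B)₁ = ∂B₃/∂y − ∂B₂/∂z = -12*x*y + 8*y^2*z - 3*z^2
(∇×B)₂ = ∂B₁/∂z − ∂B₃/∂x = 6*y^2
(∇×B)₃ = ∂B₂/∂x − ∂B₁/∂y = 2
∇×B = (-12*x*y + 8*y^2*z - 3*z^2, 6*y^2, 2)
At (-1, 1, -2): (-16, 6, 2).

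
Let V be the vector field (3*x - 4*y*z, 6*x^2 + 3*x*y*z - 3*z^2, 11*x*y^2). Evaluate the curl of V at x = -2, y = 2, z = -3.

(-94, -52, -54)

(∇×V)₁ = ∂V₃/∂y − ∂V₂/∂z = 19*x*y + 6*z
(∇×V)₂ = ∂V₁/∂z − ∂V₃/∂x = -11*y^2 - 4*y
(∇×V)₃ = ∂V₂/∂x − ∂V₁/∂y = 12*x + 3*y*z + 4*z
∇×V = (19*x*y + 6*z, -11*y^2 - 4*y, 12*x + 3*y*z + 4*z)
At (-2, 2, -3): (-94, -52, -54).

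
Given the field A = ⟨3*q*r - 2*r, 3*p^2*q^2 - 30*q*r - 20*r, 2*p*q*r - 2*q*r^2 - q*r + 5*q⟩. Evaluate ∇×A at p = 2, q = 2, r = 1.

(∇×A)₁ = ∂A₃/∂q − ∂A₂/∂r = 2*p*r + 30*q - 2*r^2 - r + 25
(∇×A)₂ = ∂A₁/∂r − ∂A₃/∂p = -2*q*r + 3*q - 2
(∇×A)₃ = ∂A₂/∂p − ∂A₁/∂q = 6*p*q^2 - 3*r
∇×A = (2*p*r + 30*q - 2*r^2 - r + 25, -2*q*r + 3*q - 2, 6*p*q^2 - 3*r)
At (2, 2, 1): (86, 0, 45).

(86, 0, 45)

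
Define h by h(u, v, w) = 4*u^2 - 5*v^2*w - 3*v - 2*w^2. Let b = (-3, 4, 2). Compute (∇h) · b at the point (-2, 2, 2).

-180

∂h/∂u = 8*u
∂h/∂v = -10*v*w - 3
∂h/∂w = -5*v^2 - 4*w
∇h at (-2, 2, 2) = (-16, -43, -28)
∇h · b = (-16)(-3) + (-43)(4) + (-28)(2) = -180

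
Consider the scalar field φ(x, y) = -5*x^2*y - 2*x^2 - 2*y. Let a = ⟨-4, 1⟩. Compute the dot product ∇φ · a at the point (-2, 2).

∂φ/∂x = -10*x*y - 4*x
∂φ/∂y = -5*x^2 - 2
∇φ at (-2, 2) = (48, -22)
∇φ · a = (48)(-4) + (-22)(1) = -214

-214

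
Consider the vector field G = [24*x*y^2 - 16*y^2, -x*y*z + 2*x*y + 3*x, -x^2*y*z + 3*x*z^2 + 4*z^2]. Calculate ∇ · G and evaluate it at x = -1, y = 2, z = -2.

86

∂G₁/∂x = 24*y^2
∂G₂/∂y = -x*z + 2*x
∂G₃/∂z = -x^2*y + 6*x*z + 8*z
∇·G = -x^2*y + 5*x*z + 2*x + 24*y^2 + 8*z
At (-1, 2, -2): 86.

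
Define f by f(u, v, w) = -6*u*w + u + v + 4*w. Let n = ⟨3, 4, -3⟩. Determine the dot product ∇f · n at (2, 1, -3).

85

∂f/∂u = -6*w + 1
∂f/∂v = 1
∂f/∂w = -6*u + 4
∇f at (2, 1, -3) = (19, 1, -8)
∇f · n = (19)(3) + (1)(4) + (-8)(-3) = 85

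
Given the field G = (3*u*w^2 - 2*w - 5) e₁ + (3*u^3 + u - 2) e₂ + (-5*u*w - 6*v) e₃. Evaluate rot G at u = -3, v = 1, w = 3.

(∇×G)₁ = ∂G₃/∂v − ∂G₂/∂w = -6
(∇×G)₂ = ∂G₁/∂w − ∂G₃/∂u = 6*u*w + 5*w - 2
(∇×G)₃ = ∂G₂/∂u − ∂G₁/∂v = 9*u^2 + 1
∇×G = (-6, 6*u*w + 5*w - 2, 9*u^2 + 1)
At (-3, 1, 3): (-6, -41, 82).

(-6, -41, 82)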